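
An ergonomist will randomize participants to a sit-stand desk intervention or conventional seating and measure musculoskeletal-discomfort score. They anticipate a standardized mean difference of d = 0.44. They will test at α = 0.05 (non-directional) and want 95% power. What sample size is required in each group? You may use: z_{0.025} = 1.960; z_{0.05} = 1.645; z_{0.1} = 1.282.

n = 135 per group

For two independent groups with equal n: n = 2·((z_{α/2} + z_β) / d)².
z_{α/2} + z_β = 1.960 + 1.645 = 3.605.
n = 2 × (3.605 / 0.44)² = 2 × 8.193² = 2 × 67.13 = 134.3.
Round up to the next whole participant.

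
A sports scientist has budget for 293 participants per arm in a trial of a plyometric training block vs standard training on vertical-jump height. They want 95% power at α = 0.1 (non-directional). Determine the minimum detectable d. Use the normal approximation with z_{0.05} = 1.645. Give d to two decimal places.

For two independent groups of n = 293 each: d_min = (z_{α/2} + z_β)·√(2/n).
z-sum = 1.645 + 1.645 = 3.290.
d_min = 3.290 × √(2/293) = 3.290 × 0.0826 = 0.272.

d_min ≈ 0.27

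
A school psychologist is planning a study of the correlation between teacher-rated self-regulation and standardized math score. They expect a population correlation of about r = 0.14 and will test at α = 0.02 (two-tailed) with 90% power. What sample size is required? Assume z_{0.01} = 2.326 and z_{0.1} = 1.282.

n = 659

Fisher's z: C = ½·ln((1+r)/(1−r)) = ½·ln(1.3256) = 0.1409.
n = ((z_{α/2} + z_β)/C)² + 3.
(2.326 + 1.282) / 0.1409 = 3.608 / 0.1409 = 25.607.
n = 25.607² + 3 = 655.71 + 3 = 658.7.
Round up.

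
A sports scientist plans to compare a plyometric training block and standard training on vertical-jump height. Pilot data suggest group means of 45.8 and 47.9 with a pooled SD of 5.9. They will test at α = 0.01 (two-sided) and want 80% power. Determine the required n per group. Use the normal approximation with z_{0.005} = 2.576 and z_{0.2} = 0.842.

Cohen's d = |M₁ − M₂| / SD_pooled = |45.8 − 47.9| / 5.9 = 2.1 / 5.9 = 0.356.
For two independent groups with equal n: n = 2·((z_{α/2} + z_β) / d)².
z_{α/2} + z_β = 2.576 + 0.842 = 3.418.
n = 2 × (3.418 / 0.356)² = 2 × 9.601² = 2 × 92.18 = 184.4.
Round up to the next whole participant.

n = 185 per group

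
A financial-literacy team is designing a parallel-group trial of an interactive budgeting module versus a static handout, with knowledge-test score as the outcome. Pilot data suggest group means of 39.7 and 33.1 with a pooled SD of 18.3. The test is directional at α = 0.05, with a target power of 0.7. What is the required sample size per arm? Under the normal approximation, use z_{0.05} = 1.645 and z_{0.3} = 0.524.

n = 73 per group

Cohen's d = |M₁ − M₂| / SD_pooled = |39.7 − 33.1| / 18.3 = 6.6 / 18.3 = 0.361.
For two independent groups with equal n: n = 2·((z_{α} + z_β) / d)².
z_{α} + z_β = 1.645 + 0.524 = 2.169.
n = 2 × (2.169 / 0.361)² = 2 × 6.008² = 2 × 36.10 = 72.2.
Round up to the next whole participant.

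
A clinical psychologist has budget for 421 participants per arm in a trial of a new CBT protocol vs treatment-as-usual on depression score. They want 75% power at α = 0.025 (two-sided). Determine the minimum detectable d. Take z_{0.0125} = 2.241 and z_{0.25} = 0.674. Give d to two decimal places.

For two independent groups of n = 421 each: d_min = (z_{α/2} + z_β)·√(2/n).
z-sum = 2.241 + 0.674 = 2.915.
d_min = 2.915 × √(2/421) = 2.915 × 0.0689 = 0.201.

d_min ≈ 0.20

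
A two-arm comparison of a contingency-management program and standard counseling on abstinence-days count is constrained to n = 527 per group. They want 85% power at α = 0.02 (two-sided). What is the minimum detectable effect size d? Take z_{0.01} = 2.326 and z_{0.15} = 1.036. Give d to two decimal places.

d_min ≈ 0.21

For two independent groups of n = 527 each: d_min = (z_{α/2} + z_β)·√(2/n).
z-sum = 2.326 + 1.036 = 3.362.
d_min = 3.362 × √(2/527) = 3.362 × 0.0616 = 0.207.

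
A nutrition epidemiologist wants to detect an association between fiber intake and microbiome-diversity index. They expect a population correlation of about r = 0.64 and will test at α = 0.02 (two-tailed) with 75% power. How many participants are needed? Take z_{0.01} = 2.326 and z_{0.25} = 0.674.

n = 19

Fisher's z: C = ½·ln((1+r)/(1−r)) = ½·ln(4.5556) = 0.7582.
n = ((z_{α/2} + z_β)/C)² + 3.
(2.326 + 0.674) / 0.7582 = 3.000 / 0.7582 = 3.957.
n = 3.957² + 3 = 15.66 + 3 = 18.7.
Round up.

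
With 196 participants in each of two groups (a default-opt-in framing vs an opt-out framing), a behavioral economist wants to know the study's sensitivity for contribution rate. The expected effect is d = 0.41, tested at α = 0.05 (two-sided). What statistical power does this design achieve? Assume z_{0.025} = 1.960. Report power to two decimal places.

power ≈ 0.98

For two equal groups, power = Φ(d·√(n/2) − z_{α/2}).
d·√(n/2) = 0.41 × √(196/2) = 0.41 × 9.899 = 4.059.
z_β = 4.059 − 1.960 = 2.099.
Power = Φ(2.099) = 0.982.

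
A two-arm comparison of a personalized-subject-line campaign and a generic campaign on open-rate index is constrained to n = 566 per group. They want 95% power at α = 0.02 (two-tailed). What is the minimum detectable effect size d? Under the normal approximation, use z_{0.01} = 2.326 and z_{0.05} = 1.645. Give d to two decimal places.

d_min ≈ 0.24

For two independent groups of n = 566 each: d_min = (z_{α/2} + z_β)·√(2/n).
z-sum = 2.326 + 1.645 = 3.971.
d_min = 3.971 × √(2/566) = 3.971 × 0.0594 = 0.236.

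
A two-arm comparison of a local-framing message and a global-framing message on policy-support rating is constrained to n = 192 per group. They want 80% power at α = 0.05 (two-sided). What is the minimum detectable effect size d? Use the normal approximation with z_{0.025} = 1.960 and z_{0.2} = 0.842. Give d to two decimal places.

d_min ≈ 0.29

For two independent groups of n = 192 each: d_min = (z_{α/2} + z_β)·√(2/n).
z-sum = 1.960 + 0.842 = 2.802.
d_min = 2.802 × √(2/192) = 2.802 × 0.1021 = 0.286.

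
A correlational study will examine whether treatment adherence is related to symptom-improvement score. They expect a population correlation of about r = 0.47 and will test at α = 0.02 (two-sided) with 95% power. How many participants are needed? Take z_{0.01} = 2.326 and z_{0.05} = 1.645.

n = 64

Fisher's z: C = ½·ln((1+r)/(1−r)) = ½·ln(2.7736) = 0.5101.
n = ((z_{α/2} + z_β)/C)² + 3.
(2.326 + 1.645) / 0.5101 = 3.971 / 0.5101 = 7.785.
n = 7.785² + 3 = 60.60 + 3 = 63.6.
Round up.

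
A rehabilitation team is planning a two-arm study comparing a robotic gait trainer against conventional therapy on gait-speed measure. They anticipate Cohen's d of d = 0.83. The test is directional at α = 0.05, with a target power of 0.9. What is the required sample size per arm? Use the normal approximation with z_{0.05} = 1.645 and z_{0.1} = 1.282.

For two independent groups with equal n: n = 2·((z_{α} + z_β) / d)².
z_{α} + z_β = 1.645 + 1.282 = 2.927.
n = 2 × (2.927 / 0.83)² = 2 × 3.527² = 2 × 12.44 = 24.9.
Round up to the next whole participant.

n = 25 per group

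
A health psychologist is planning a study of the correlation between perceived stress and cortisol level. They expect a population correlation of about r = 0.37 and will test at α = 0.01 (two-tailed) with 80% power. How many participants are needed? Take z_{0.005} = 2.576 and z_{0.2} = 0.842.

Fisher's z: C = ½·ln((1+r)/(1−r)) = ½·ln(2.1746) = 0.3884.
n = ((z_{α/2} + z_β)/C)² + 3.
(2.576 + 0.842) / 0.3884 = 3.418 / 0.3884 = 8.800.
n = 8.800² + 3 = 77.44 + 3 = 80.4.
Round up.

n = 81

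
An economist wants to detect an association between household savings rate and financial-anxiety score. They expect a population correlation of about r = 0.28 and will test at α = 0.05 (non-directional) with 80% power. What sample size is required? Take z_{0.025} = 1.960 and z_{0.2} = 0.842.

n = 98

Fisher's z: C = ½·ln((1+r)/(1−r)) = ½·ln(1.7778) = 0.2877.
n = ((z_{α/2} + z_β)/C)² + 3.
(1.960 + 0.842) / 0.2877 = 2.802 / 0.2877 = 9.739.
n = 9.739² + 3 = 94.85 + 3 = 97.9.
Round up.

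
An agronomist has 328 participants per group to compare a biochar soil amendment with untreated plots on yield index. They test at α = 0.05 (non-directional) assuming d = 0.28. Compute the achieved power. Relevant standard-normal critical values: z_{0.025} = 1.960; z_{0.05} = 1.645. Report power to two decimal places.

For two equal groups, power = Φ(d·√(n/2) − z_{α/2}).
d·√(n/2) = 0.28 × √(328/2) = 0.28 × 12.806 = 3.586.
z_β = 3.586 − 1.960 = 1.626.
Power = Φ(1.626) = 0.948.

power ≈ 0.95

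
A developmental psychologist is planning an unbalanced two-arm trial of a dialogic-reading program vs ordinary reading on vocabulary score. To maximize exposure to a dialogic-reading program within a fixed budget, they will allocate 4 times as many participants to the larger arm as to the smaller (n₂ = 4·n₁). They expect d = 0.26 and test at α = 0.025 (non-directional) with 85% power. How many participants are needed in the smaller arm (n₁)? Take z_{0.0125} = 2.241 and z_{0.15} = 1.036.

n₁ = 199

With allocation ratio k = n₂/n₁ = 4, Var(x̄₁−x̄₂) = σ²(1/n₁ + 1/(k·n₁)) = σ²·(k+1)/(k·n₁).
So n₁ = (1 + 1/k)·((z_{α/2} + z_β)/d)² = 1.250 × (3.277/0.26)².
n₁ = 1.250 × 158.86 = 198.6.
Round up: n₁ = 199, giving n₂ = 4 × 199 = 796.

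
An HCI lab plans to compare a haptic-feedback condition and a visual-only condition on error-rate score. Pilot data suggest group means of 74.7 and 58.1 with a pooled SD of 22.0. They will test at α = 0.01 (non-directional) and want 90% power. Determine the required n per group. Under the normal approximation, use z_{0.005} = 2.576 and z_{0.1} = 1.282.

Cohen's d = |M₁ − M₂| / SD_pooled = |74.7 − 58.1| / 22.0 = 16.6 / 22.0 = 0.755.
For two independent groups with equal n: n = 2·((z_{α/2} + z_β) / d)².
z_{α/2} + z_β = 2.576 + 1.282 = 3.858.
n = 2 × (3.858 / 0.755)² = 2 × 5.110² = 2 × 26.11 = 52.2.
Round up to the next whole participant.

n = 53 per group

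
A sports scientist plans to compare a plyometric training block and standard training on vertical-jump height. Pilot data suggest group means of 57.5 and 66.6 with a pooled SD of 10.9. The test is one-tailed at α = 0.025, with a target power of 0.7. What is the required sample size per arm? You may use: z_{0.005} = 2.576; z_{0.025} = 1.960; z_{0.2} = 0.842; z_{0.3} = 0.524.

n = 18 per group

Cohen's d = |M₁ − M₂| / SD_pooled = |57.5 − 66.6| / 10.9 = 9.1 / 10.9 = 0.835.
For two independent groups with equal n: n = 2·((z_{α} + z_β) / d)².
z_{α} + z_β = 1.960 + 0.524 = 2.484.
n = 2 × (2.484 / 0.835)² = 2 × 2.975² = 2 × 8.85 = 17.7.
Round up to the next whole participant.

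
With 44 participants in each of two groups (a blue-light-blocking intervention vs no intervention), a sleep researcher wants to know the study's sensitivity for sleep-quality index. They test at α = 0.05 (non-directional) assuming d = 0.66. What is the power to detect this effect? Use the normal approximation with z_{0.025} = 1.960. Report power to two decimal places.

For two equal groups, power = Φ(d·√(n/2) − z_{α/2}).
d·√(n/2) = 0.66 × √(44/2) = 0.66 × 4.690 = 3.096.
z_β = 3.096 − 1.960 = 1.136.
Power = Φ(1.136) = 0.872.

power ≈ 0.87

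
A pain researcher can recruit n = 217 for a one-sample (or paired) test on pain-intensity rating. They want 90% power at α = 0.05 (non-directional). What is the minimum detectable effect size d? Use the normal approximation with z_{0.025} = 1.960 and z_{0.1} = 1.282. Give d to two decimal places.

For a single sample (or paired design) of n = 217: d_min = (z_{α/2} + z_β)/√n.
z-sum = 1.960 + 1.282 = 3.242.
d_min = 3.242 / √217 = 3.242 / 14.731 = 0.220.

d_min ≈ 0.22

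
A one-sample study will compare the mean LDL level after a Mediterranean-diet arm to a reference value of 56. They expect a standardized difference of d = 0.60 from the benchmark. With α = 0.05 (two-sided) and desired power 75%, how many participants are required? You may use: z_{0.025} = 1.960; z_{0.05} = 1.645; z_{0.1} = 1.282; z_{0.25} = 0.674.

n = 20

For a one-sample test: n = ((z_{α/2} + z_β) / d)².
z_{α/2} + z_β = 1.960 + 0.674 = 2.634.
n = (2.634 / 0.60)² = 4.390² = 19.27.
Round up.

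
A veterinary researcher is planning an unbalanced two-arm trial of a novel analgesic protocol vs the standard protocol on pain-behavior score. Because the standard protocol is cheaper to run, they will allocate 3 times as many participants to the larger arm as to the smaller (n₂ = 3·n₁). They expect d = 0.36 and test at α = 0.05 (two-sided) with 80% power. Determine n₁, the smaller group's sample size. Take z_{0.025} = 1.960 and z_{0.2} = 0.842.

With allocation ratio k = n₂/n₁ = 3, Var(x̄₁−x̄₂) = σ²(1/n₁ + 1/(k·n₁)) = σ²·(k+1)/(k·n₁).
So n₁ = (1 + 1/k)·((z_{α/2} + z_β)/d)² = 1.333 × (2.802/0.36)².
n₁ = 1.333 × 60.58 = 80.8.
Round up: n₁ = 81, giving n₂ = 3 × 81 = 243.

n₁ = 81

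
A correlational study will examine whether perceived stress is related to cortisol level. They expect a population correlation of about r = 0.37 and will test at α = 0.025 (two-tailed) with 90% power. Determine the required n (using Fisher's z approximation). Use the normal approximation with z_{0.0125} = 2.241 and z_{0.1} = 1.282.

Fisher's z: C = ½·ln((1+r)/(1−r)) = ½·ln(2.1746) = 0.3884.
n = ((z_{α/2} + z_β)/C)² + 3.
(2.241 + 1.282) / 0.3884 = 3.523 / 0.3884 = 9.071.
n = 9.071² + 3 = 82.27 + 3 = 85.3.
Round up.

n = 86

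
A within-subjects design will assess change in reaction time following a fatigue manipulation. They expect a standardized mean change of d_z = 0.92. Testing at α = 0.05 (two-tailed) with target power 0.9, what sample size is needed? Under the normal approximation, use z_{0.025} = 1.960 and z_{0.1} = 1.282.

n = 13 pairs

For a paired (one-sample on differences) test: n = ((z_{α/2} + z_β) / d)².
z_{α/2} + z_β = 1.960 + 1.282 = 3.242.
n = (3.242 / 0.92)² = 3.524² = 12.42.
Round up.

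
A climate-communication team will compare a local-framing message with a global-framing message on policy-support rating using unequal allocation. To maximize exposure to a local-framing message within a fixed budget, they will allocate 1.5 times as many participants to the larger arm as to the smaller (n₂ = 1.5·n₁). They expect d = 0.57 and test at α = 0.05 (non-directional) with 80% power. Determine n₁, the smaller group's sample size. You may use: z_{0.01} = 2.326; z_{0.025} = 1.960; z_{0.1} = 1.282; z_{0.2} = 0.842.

n₁ = 41

With allocation ratio k = n₂/n₁ = 1.5, Var(x̄₁−x̄₂) = σ²(1/n₁ + 1/(k·n₁)) = σ²·(k+1)/(k·n₁).
So n₁ = (1 + 1/k)·((z_{α/2} + z_β)/d)² = 1.667 × (2.802/0.57)².
n₁ = 1.667 × 24.16 = 40.3.
Round up: n₁ = 41, giving n₂ = ⌈1.5 × 41⌉ = ⌈61.5⌉ = 62.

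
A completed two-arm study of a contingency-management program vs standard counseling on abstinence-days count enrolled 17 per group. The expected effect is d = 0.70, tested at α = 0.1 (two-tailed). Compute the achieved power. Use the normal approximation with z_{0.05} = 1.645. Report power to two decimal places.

power ≈ 0.65

For two equal groups, power = Φ(d·√(n/2) − z_{α/2}).
d·√(n/2) = 0.70 × √(17/2) = 0.70 × 2.915 = 2.041.
z_β = 2.041 − 1.645 = 0.396.
Power = Φ(0.396) = 0.654.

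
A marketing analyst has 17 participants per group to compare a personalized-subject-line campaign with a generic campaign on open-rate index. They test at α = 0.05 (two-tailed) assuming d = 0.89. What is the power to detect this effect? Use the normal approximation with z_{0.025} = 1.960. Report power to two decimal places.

power ≈ 0.74

For two equal groups, power = Φ(d·√(n/2) − z_{α/2}).
d·√(n/2) = 0.89 × √(17/2) = 0.89 × 2.915 = 2.595.
z_β = 2.595 − 1.960 = 0.635.
Power = Φ(0.635) = 0.737.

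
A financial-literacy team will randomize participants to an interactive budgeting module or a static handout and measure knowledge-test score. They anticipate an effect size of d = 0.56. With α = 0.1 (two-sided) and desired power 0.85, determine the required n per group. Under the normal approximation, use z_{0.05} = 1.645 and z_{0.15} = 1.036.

For two independent groups with equal n: n = 2·((z_{α/2} + z_β) / d)².
z_{α/2} + z_β = 1.645 + 1.036 = 2.681.
n = 2 × (2.681 / 0.56)² = 2 × 4.787² = 2 × 22.92 = 45.8.
Round up to the next whole participant.

n = 46 per group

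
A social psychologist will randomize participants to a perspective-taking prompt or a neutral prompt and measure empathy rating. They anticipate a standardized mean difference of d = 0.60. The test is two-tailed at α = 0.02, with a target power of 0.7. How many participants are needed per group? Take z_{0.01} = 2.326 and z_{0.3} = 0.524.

n = 46 per group

For two independent groups with equal n: n = 2·((z_{α/2} + z_β) / d)².
z_{α/2} + z_β = 2.326 + 0.524 = 2.850.
n = 2 × (2.850 / 0.60)² = 2 × 4.750² = 2 × 22.56 = 45.1.
Round up to the next whole participant.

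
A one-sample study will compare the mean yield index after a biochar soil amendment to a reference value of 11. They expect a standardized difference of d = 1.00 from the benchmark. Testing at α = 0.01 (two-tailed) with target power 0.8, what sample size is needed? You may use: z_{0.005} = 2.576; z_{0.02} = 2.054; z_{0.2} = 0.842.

For a one-sample test: n = ((z_{α/2} + z_β) / d)².
z_{α/2} + z_β = 2.576 + 0.842 = 3.418.
n = (3.418 / 1.00)² = 3.418² = 11.68.
Round up.

n = 12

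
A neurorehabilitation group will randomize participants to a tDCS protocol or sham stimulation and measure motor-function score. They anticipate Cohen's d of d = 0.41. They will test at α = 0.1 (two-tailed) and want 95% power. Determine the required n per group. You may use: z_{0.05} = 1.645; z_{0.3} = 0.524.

n = 129 per group

For two independent groups with equal n: n = 2·((z_{α/2} + z_β) / d)².
z_{α/2} + z_β = 1.645 + 1.645 = 3.290.
n = 2 × (3.290 / 0.41)² = 2 × 8.024² = 2 × 64.39 = 128.8.
Round up to the next whole participant.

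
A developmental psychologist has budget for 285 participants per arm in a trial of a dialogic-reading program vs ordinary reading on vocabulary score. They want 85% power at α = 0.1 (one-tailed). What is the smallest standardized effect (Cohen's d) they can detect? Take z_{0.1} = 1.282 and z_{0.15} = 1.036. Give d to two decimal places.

d_min ≈ 0.19

For two independent groups of n = 285 each: d_min = (z_{α} + z_β)·√(2/n).
z-sum = 1.282 + 1.036 = 2.318.
d_min = 2.318 × √(2/285) = 2.318 × 0.0838 = 0.194.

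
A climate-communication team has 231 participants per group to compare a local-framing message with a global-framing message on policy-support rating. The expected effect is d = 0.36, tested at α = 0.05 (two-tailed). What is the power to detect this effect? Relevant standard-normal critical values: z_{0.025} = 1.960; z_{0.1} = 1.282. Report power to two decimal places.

power ≈ 0.97

For two equal groups, power = Φ(d·√(n/2) − z_{α/2}).
d·√(n/2) = 0.36 × √(231/2) = 0.36 × 10.747 = 3.869.
z_β = 3.869 − 1.960 = 1.909.
Power = Φ(1.909) = 0.972.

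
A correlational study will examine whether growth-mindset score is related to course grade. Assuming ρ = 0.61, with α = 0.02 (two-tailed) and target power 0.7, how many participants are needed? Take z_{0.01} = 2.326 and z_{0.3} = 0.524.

n = 20

Fisher's z: C = ½·ln((1+r)/(1−r)) = ½·ln(4.1282) = 0.7089.
n = ((z_{α/2} + z_β)/C)² + 3.
(2.326 + 0.524) / 0.7089 = 2.850 / 0.7089 = 4.020.
n = 4.020² + 3 = 16.16 + 3 = 19.2.
Round up.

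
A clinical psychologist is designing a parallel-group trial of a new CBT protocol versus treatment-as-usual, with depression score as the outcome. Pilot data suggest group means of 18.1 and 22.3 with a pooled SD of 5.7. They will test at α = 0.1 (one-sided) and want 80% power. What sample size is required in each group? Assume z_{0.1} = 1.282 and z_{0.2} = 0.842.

n = 17 per group

Cohen's d = |M₁ − M₂| / SD_pooled = |18.1 − 22.3| / 5.7 = 4.2 / 5.7 = 0.737.
For two independent groups with equal n: n = 2·((z_{α} + z_β) / d)².
z_{α} + z_β = 1.282 + 0.842 = 2.124.
n = 2 × (2.124 / 0.737)² = 2 × 2.882² = 2 × 8.31 = 16.6.
Round up to the next whole participant.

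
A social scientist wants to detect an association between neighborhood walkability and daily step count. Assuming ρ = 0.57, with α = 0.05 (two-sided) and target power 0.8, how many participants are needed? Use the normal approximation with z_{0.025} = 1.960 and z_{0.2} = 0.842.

Fisher's z: C = ½·ln((1+r)/(1−r)) = ½·ln(3.6512) = 0.6475.
n = ((z_{α/2} + z_β)/C)² + 3.
(1.960 + 0.842) / 0.6475 = 2.802 / 0.6475 = 4.327.
n = 4.327² + 3 = 18.73 + 3 = 21.7.
Round up.

n = 22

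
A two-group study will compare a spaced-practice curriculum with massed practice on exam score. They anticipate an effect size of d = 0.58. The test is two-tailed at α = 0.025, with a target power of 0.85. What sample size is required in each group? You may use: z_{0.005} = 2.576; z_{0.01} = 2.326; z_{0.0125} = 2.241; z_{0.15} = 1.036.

n = 64 per group

For two independent groups with equal n: n = 2·((z_{α/2} + z_β) / d)².
z_{α/2} + z_β = 2.241 + 1.036 = 3.277.
n = 2 × (3.277 / 0.58)² = 2 × 5.650² = 2 × 31.92 = 63.8.
Round up to the next whole participant.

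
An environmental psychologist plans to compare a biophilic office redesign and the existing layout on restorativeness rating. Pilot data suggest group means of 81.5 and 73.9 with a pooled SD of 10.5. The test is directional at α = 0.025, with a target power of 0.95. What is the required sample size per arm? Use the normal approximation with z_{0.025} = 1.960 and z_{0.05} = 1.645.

n = 50 per group

Cohen's d = |M₁ − M₂| / SD_pooled = |81.5 − 73.9| / 10.5 = 7.6 / 10.5 = 0.724.
For two independent groups with equal n: n = 2·((z_{α} + z_β) / d)².
z_{α} + z_β = 1.960 + 1.645 = 3.605.
n = 2 × (3.605 / 0.724)² = 2 × 4.979² = 2 × 24.79 = 49.6.
Round up to the next whole participant.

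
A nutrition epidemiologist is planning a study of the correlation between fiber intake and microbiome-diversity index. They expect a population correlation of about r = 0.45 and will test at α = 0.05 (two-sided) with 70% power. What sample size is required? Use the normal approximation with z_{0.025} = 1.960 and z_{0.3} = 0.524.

Fisher's z: C = ½·ln((1+r)/(1−r)) = ½·ln(2.6364) = 0.4847.
n = ((z_{α/2} + z_β)/C)² + 3.
(1.960 + 0.524) / 0.4847 = 2.484 / 0.4847 = 5.125.
n = 5.125² + 3 = 26.26 + 3 = 29.3.
Round up.

n = 30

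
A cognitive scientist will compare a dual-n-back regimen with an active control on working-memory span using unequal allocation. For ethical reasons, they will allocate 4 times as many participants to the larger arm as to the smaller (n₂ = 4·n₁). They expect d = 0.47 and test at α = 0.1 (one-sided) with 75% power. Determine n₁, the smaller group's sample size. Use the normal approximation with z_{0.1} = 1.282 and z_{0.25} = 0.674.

n₁ = 22

With allocation ratio k = n₂/n₁ = 4, Var(x̄₁−x̄₂) = σ²(1/n₁ + 1/(k·n₁)) = σ²·(k+1)/(k·n₁).
So n₁ = (1 + 1/k)·((z_{α} + z_β)/d)² = 1.250 × (1.956/0.47)².
n₁ = 1.250 × 17.32 = 21.6.
Round up: n₁ = 22, giving n₂ = 4 × 22 = 88.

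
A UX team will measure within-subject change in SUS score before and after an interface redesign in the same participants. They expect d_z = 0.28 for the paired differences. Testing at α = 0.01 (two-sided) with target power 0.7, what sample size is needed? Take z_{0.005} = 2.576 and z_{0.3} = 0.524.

n = 123 pairs

For a paired (one-sample on differences) test: n = ((z_{α/2} + z_β) / d)².
z_{α/2} + z_β = 2.576 + 0.524 = 3.100.
n = (3.100 / 0.28)² = 11.071² = 122.58.
Round up.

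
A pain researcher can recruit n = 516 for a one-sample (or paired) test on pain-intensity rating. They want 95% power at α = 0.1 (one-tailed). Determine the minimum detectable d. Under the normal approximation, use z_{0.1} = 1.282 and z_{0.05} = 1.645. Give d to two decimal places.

d_min ≈ 0.13

For a single sample (or paired design) of n = 516: d_min = (z_{α} + z_β)/√n.
z-sum = 1.282 + 1.645 = 2.927.
d_min = 2.927 / √516 = 2.927 / 22.716 = 0.129.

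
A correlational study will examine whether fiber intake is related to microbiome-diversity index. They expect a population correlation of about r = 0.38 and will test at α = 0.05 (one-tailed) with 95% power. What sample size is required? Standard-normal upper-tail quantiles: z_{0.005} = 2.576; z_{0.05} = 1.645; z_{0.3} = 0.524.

Fisher's z: C = ½·ln((1+r)/(1−r)) = ½·ln(2.2258) = 0.4001.
n = ((z_{α} + z_β)/C)² + 3.
(1.645 + 1.645) / 0.4001 = 3.290 / 0.4001 = 8.223.
n = 8.223² + 3 = 67.62 + 3 = 70.6.
Round up.

n = 71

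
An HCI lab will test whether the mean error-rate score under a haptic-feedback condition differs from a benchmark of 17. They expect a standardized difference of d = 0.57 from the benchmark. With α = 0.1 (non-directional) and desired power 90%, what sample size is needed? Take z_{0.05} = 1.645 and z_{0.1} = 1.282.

For a one-sample test: n = ((z_{α/2} + z_β) / d)².
z_{α/2} + z_β = 1.645 + 1.282 = 2.927.
n = (2.927 / 0.57)² = 5.135² = 26.37.
Round up.

n = 27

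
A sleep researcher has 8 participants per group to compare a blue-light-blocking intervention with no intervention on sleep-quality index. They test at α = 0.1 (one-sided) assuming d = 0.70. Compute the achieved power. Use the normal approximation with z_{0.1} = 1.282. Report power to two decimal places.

For two equal groups, power = Φ(d·√(n/2) − z_{α}).
d·√(n/2) = 0.70 × √(8/2) = 0.70 × 2.000 = 1.400.
z_β = 1.400 − 1.282 = 0.118.
Power = Φ(0.118) = 0.547.

power ≈ 0.55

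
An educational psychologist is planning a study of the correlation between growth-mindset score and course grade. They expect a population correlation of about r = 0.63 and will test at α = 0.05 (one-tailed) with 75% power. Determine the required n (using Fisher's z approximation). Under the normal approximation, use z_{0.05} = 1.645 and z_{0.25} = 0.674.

n = 13

Fisher's z: C = ½·ln((1+r)/(1−r)) = ½·ln(4.4054) = 0.7414.
n = ((z_{α} + z_β)/C)² + 3.
(1.645 + 0.674) / 0.7414 = 2.319 / 0.7414 = 3.128.
n = 3.128² + 3 = 9.78 + 3 = 12.8.
Round up.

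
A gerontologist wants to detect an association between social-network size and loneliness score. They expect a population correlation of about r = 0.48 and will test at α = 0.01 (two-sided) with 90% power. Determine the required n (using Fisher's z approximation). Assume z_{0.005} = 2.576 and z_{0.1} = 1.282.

Fisher's z: C = ½·ln((1+r)/(1−r)) = ½·ln(2.8462) = 0.5230.
n = ((z_{α/2} + z_β)/C)² + 3.
(2.576 + 1.282) / 0.5230 = 3.858 / 0.5230 = 7.377.
n = 7.377² + 3 = 54.42 + 3 = 57.4.
Round up.

n = 58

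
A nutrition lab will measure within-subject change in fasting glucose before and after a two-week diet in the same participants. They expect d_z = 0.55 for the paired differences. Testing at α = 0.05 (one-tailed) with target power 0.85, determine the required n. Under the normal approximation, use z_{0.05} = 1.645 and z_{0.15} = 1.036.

n = 24 pairs

For a paired (one-sample on differences) test: n = ((z_{α} + z_β) / d)².
z_{α} + z_β = 1.645 + 1.036 = 2.681.
n = (2.681 / 0.55)² = 4.875² = 23.76.
Round up.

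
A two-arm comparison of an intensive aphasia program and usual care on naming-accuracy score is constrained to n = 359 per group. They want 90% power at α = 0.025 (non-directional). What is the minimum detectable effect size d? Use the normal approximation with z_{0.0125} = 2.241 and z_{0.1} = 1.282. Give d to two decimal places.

For two independent groups of n = 359 each: d_min = (z_{α/2} + z_β)·√(2/n).
z-sum = 2.241 + 1.282 = 3.523.
d_min = 3.523 × √(2/359) = 3.523 × 0.0746 = 0.263.

d_min ≈ 0.26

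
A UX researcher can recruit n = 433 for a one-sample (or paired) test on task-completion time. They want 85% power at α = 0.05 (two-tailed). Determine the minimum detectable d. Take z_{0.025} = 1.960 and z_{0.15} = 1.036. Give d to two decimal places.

For a single sample (or paired design) of n = 433: d_min = (z_{α/2} + z_β)/√n.
z-sum = 1.960 + 1.036 = 2.996.
d_min = 2.996 / √433 = 2.996 / 20.809 = 0.144.

d_min ≈ 0.14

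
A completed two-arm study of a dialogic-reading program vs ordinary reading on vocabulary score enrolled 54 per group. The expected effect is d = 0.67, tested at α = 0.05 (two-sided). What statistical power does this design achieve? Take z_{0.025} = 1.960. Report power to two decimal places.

power ≈ 0.94

For two equal groups, power = Φ(d·√(n/2) − z_{α/2}).
d·√(n/2) = 0.67 × √(54/2) = 0.67 × 5.196 = 3.481.
z_β = 3.481 − 1.960 = 1.521.
Power = Φ(1.521) = 0.936.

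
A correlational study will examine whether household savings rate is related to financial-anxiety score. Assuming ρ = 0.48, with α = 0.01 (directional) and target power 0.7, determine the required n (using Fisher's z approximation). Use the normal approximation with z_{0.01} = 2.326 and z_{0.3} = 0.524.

n = 33

Fisher's z: C = ½·ln((1+r)/(1−r)) = ½·ln(2.8462) = 0.5230.
n = ((z_{α} + z_β)/C)² + 3.
(2.326 + 0.524) / 0.5230 = 2.850 / 0.5230 = 5.449.
n = 5.449² + 3 = 29.70 + 3 = 32.7.
Round up.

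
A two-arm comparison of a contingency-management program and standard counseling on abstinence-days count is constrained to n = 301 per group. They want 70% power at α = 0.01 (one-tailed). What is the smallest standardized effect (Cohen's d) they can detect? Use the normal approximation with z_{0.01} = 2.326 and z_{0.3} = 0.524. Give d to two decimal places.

d_min ≈ 0.23

For two independent groups of n = 301 each: d_min = (z_{α} + z_β)·√(2/n).
z-sum = 2.326 + 0.524 = 2.850.
d_min = 2.850 × √(2/301) = 2.850 × 0.0815 = 0.232.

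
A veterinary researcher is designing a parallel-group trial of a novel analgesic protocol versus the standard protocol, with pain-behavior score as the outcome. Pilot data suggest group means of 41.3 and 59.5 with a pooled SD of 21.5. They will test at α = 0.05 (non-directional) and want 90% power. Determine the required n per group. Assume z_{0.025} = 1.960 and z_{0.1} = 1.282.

n = 30 per group

Cohen's d = |M₁ − M₂| / SD_pooled = |41.3 − 59.5| / 21.5 = 18.2 / 21.5 = 0.847.
For two independent groups with equal n: n = 2·((z_{α/2} + z_β) / d)².
z_{α/2} + z_β = 1.960 + 1.282 = 3.242.
n = 2 × (3.242 / 0.847)² = 2 × 3.828² = 2 × 14.65 = 29.3.
Round up to the next whole participant.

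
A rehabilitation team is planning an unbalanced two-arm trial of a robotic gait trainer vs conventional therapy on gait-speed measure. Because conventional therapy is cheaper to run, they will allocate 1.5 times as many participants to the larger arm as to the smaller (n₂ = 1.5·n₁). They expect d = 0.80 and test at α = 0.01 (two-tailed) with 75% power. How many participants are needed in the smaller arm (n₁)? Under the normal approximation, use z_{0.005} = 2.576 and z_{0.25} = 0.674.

With allocation ratio k = n₂/n₁ = 1.5, Var(x̄₁−x̄₂) = σ²(1/n₁ + 1/(k·n₁)) = σ²·(k+1)/(k·n₁).
So n₁ = (1 + 1/k)·((z_{α/2} + z_β)/d)² = 1.667 × (3.250/0.80)².
n₁ = 1.667 × 16.50 = 27.5.
Round up: n₁ = 28, giving n₂ = 1.5 × 28 = 42.

n₁ = 28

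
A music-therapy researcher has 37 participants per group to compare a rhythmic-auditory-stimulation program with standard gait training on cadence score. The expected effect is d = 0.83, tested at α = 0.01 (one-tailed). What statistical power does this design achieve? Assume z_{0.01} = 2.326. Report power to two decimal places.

For two equal groups, power = Φ(d·√(n/2) − z_{α}).
d·√(n/2) = 0.83 × √(37/2) = 0.83 × 4.301 = 3.570.
z_β = 3.570 − 2.326 = 1.244.
Power = Φ(1.244) = 0.893.

power ≈ 0.89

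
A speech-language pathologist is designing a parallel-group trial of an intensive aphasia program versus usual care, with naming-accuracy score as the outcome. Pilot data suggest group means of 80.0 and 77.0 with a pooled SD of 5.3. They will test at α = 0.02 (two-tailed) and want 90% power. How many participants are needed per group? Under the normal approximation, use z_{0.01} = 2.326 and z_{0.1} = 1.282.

n = 82 per group

Cohen's d = |M₁ − M₂| / SD_pooled = |80.0 − 77.0| / 5.3 = 3.0 / 5.3 = 0.566.
For two independent groups with equal n: n = 2·((z_{α/2} + z_β) / d)².
z_{α/2} + z_β = 2.326 + 1.282 = 3.608.
n = 2 × (3.608 / 0.566)² = 2 × 6.375² = 2 × 40.63 = 81.3.
Round up to the next whole participant.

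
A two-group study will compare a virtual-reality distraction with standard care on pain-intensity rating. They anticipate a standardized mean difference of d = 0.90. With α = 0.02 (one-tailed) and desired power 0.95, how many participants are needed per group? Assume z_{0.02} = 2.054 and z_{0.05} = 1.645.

n = 34 per group

For two independent groups with equal n: n = 2·((z_{α} + z_β) / d)².
z_{α} + z_β = 2.054 + 1.645 = 3.699.
n = 2 × (3.699 / 0.90)² = 2 × 4.110² = 2 × 16.89 = 33.8.
Round up to the next whole participant.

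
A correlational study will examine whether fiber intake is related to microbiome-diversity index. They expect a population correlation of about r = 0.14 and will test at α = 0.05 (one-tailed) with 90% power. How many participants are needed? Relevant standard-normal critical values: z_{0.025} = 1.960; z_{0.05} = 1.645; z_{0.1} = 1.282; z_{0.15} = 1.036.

n = 435

Fisher's z: C = ½·ln((1+r)/(1−r)) = ½·ln(1.3256) = 0.1409.
n = ((z_{α} + z_β)/C)² + 3.
(1.645 + 1.282) / 0.1409 = 2.927 / 0.1409 = 20.774.
n = 20.774² + 3 = 431.54 + 3 = 434.5.
Round up.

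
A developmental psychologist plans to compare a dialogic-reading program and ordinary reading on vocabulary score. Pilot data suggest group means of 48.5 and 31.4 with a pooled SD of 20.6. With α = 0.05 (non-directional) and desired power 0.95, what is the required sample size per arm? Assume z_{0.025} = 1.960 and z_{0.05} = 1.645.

Cohen's d = |M₁ − M₂| / SD_pooled = |48.5 − 31.4| / 20.6 = 17.1 / 20.6 = 0.830.
For two independent groups with equal n: n = 2·((z_{α/2} + z_β) / d)².
z_{α/2} + z_β = 1.960 + 1.645 = 3.605.
n = 2 × (3.605 / 0.830)² = 2 × 4.343² = 2 × 18.86 = 37.7.
Round up to the next whole participant.

n = 38 per group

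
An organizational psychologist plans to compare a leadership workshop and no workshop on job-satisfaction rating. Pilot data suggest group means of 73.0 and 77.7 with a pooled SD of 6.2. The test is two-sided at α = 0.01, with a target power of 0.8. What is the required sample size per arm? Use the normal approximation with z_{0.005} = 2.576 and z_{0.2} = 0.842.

n = 41 per group

Cohen's d = |M₁ − M₂| / SD_pooled = |73.0 − 77.7| / 6.2 = 4.7 / 6.2 = 0.758.
For two independent groups with equal n: n = 2·((z_{α/2} + z_β) / d)².
z_{α/2} + z_β = 2.576 + 0.842 = 3.418.
n = 2 × (3.418 / 0.758)² = 2 × 4.509² = 2 × 20.33 = 40.7.
Round up to the next whole participant.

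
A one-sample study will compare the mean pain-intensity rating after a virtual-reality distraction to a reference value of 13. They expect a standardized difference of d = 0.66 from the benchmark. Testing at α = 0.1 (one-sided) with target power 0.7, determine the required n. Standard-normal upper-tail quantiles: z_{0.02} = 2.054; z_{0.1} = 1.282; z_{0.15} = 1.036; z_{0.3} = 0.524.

n = 8

For a one-sample test: n = ((z_{α} + z_β) / d)².
z_{α} + z_β = 1.282 + 0.524 = 1.806.
n = (1.806 / 0.66)² = 2.736² = 7.49.
Round up.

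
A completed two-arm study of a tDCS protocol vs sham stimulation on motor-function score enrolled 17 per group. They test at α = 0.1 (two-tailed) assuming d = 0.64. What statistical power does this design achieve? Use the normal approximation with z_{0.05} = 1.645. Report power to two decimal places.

power ≈ 0.59

For two equal groups, power = Φ(d·√(n/2) − z_{α/2}).
d·√(n/2) = 0.64 × √(17/2) = 0.64 × 2.915 = 1.866.
z_β = 1.866 − 1.645 = 0.221.
Power = Φ(0.221) = 0.587.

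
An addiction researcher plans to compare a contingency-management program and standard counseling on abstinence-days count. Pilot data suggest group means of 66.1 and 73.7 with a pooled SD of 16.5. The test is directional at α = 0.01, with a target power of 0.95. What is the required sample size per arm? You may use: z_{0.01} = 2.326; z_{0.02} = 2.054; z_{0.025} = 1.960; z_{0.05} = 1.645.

n = 149 per group

Cohen's d = |M₁ − M₂| / SD_pooled = |66.1 − 73.7| / 16.5 = 7.6 / 16.5 = 0.461.
For two independent groups with equal n: n = 2·((z_{α} + z_β) / d)².
z_{α} + z_β = 2.326 + 1.645 = 3.971.
n = 2 × (3.971 / 0.461)² = 2 × 8.614² = 2 × 74.20 = 148.4.
Round up to the next whole participant.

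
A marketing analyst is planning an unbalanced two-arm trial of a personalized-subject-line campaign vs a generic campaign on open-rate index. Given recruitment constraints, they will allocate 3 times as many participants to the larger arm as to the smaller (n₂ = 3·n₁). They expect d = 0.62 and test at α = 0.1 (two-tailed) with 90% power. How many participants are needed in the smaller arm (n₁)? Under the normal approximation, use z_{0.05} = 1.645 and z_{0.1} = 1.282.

n₁ = 30

With allocation ratio k = n₂/n₁ = 3, Var(x̄₁−x̄₂) = σ²(1/n₁ + 1/(k·n₁)) = σ²·(k+1)/(k·n₁).
So n₁ = (1 + 1/k)·((z_{α/2} + z_β)/d)² = 1.333 × (2.927/0.62)².
n₁ = 1.333 × 22.29 = 29.7.
Round up: n₁ = 30, giving n₂ = 3 × 30 = 90.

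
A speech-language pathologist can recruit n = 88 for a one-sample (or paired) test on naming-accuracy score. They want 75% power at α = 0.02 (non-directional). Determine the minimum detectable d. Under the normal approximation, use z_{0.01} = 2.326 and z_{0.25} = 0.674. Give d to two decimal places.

For a single sample (or paired design) of n = 88: d_min = (z_{α/2} + z_β)/√n.
z-sum = 2.326 + 0.674 = 3.000.
d_min = 3.000 / √88 = 3.000 / 9.381 = 0.320.

d_min ≈ 0.32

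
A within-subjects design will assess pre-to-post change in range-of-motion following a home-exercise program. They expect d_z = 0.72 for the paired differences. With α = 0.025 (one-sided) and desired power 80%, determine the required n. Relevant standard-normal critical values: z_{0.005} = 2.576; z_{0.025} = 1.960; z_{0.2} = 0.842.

For a paired (one-sample on differences) test: n = ((z_{α} + z_β) / d)².
z_{α} + z_β = 1.960 + 0.842 = 2.802.
n = (2.802 / 0.72)² = 3.892² = 15.15.
Round up.

n = 16 pairs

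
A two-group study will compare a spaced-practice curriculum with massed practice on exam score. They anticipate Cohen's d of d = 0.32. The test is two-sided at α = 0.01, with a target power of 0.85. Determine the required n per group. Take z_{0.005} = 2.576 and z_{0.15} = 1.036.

For two independent groups with equal n: n = 2·((z_{α/2} + z_β) / d)².
z_{α/2} + z_β = 2.576 + 1.036 = 3.612.
n = 2 × (3.612 / 0.32)² = 2 × 11.287² = 2 × 127.41 = 254.8.
Round up to the next whole participant.

n = 255 per group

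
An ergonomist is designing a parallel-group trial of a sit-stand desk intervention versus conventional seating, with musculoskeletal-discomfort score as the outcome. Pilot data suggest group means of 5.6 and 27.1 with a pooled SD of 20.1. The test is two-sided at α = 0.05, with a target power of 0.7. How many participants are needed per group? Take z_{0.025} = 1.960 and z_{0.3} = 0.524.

Cohen's d = |M₁ − M₂| / SD_pooled = |5.6 − 27.1| / 20.1 = 21.5 / 20.1 = 1.070.
For two independent groups with equal n: n = 2·((z_{α/2} + z_β) / d)².
z_{α/2} + z_β = 1.960 + 0.524 = 2.484.
n = 2 × (2.484 / 1.070)² = 2 × 2.321² = 2 × 5.39 = 10.8.
Round up to the next whole participant.

n = 11 per group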